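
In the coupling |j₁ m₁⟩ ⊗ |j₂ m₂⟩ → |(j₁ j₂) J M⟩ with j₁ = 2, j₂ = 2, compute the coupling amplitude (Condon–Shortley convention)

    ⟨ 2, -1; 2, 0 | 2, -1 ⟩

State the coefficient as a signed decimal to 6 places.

−√(1/14) = -0.267261

√[5·2!2!2!/7! · 1!3!2!2!1!3!] = √(8/7)
  +(−1)^1/∏(1,1,2,1,0,1)! = -1/2  (running -1/2)
  +(−1)^2/∏(2,0,1,0,1,2)! = 1/4  (running -1/4)
⟨..|..⟩ = √(8/7)·(-1/4) = -0.267261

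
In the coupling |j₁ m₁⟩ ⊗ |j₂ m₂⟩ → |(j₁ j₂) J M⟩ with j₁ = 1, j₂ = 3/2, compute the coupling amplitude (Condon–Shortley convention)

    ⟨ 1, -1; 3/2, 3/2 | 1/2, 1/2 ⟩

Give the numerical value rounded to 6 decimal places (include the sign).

+0.707107

triangle: 2!·0!·1!/4! = 2/24
(j±m)!: 0!·2!·3!·0!·1!·0! = 12
prefactor² = (2J+1)·Δ·N² = 2
  k=2: +1/(2!·0!·0!·1!·0!·0!) = 1/2
Σ = 1/2  ⇒  CG² = 2·1/2² = 1/2
CG = +√(1/2) = +0.707107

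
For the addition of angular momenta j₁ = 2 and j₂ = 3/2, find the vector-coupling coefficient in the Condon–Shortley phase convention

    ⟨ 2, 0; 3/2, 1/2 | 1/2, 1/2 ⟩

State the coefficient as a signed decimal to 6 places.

√[2·3!1!0!/5! · 2!2!2!1!1!0!] = √(4/5)
  +(−1)^2/∏(2,1,0,0,1,0)! = 1/2  (running 1/2)
⟨..|..⟩ = √(4/5)·(1/2) = +0.447214

+0.447214  (= +√(1/5))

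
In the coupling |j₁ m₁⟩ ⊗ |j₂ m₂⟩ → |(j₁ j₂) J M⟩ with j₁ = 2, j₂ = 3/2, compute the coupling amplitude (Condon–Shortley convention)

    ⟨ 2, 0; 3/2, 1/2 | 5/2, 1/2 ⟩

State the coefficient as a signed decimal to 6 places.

−√(3/35) = -0.292770

j₁+j₂−J=1  J+j₁−j₂=3  J−j₁+j₂=2  j₁+j₂+J+1=7
(j₁±m₁, j₂±m₂, J±M) = (2,2,2,1,3,2)
P² = 48/35
sum k=0..1:
  [0] +1/4 = 1/4
  [1] −1/2 = -1/2
S = -1/4
C² = P²·S² = 3/35 ; C = -0.292770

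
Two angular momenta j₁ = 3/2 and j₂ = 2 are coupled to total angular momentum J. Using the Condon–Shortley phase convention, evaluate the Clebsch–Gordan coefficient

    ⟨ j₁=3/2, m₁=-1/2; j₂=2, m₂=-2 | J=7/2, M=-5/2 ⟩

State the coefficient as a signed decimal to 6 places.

j₁+j₂−J=0  J+j₁−j₂=3  J−j₁+j₂=4  j₁+j₂+J+1=8
(j₁±m₁, j₂±m₂, J±M) = (1,2,0,4,1,6)
P² = 6912/7
sum k=0..0:
  [0] +1/48 = 1/48
S = 1/48
C² = P²·S² = 3/7 ; C = +0.654654

+√(3/7) = +0.654654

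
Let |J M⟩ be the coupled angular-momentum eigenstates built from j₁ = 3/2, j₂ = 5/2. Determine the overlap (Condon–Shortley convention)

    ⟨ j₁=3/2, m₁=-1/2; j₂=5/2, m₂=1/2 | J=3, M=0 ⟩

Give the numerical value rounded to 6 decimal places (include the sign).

triangle: 1!*2!*4!/8! = 48/40320
(j±m)!: 1!*2!*3!*2!*3!*3! = 864
prefactor² = (2J+1)*Δ*N² = 36/5
  k=0: +1/(0!*1!*2!*3!*0!*1!) = 1/12
  k=1: −1/(1!*0!*1!*2!*1!*2!) = -1/4
Σ = -1/6  ⇒  CG² = 36/5*(-1/6)² = 1/5
CG = −√(1/5) = -0.447214

−√(1/5) = -0.447214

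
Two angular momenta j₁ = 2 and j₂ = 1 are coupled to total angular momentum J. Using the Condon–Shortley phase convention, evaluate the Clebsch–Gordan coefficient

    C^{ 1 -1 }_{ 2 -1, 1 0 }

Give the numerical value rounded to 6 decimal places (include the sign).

−√(3/10) ≈ -0.547723

√[3·2!2!0!/5! · 1!3!1!1!0!2!] = √(6/5)
  +(−1)^1/∏(1,1,2,0,0,0)! = -1/2  (running -1/2)
⟨..|..⟩ = √(6/5)·(-1/2) = -0.547723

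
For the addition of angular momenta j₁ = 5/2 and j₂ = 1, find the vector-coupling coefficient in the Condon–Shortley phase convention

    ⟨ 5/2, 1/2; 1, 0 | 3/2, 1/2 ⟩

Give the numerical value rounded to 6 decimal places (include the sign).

√[4·2!3!0!/6! · 3!2!1!1!2!1!] = √(8/5)
  +(−1)^1/∏(1,1,1,0,2,0)! = -1/2  (running -1/2)
⟨..|..⟩ = √(8/5)·(-1/2) = -0.632456

-0.632456  (= −√(2/5))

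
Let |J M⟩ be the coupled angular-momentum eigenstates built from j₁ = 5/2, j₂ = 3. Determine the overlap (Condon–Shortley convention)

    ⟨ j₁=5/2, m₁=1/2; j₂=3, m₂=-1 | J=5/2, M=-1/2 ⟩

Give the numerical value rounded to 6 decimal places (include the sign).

−√(8/35) = -0.478091

√[6·3!2!3!/9! · 3!2!2!4!2!3!] = √(288/35)
  +(−1)^0/∏(0,3,2,2,0,1)! = 1/24  (running 1/24)
  +(−1)^1/∏(1,2,1,1,1,2)! = -1/4  (running -5/24)
  +(−1)^2/∏(2,1,0,0,2,3)! = 1/24  (running -1/6)
⟨..|..⟩ = √(288/35)·(-1/6) = -0.478091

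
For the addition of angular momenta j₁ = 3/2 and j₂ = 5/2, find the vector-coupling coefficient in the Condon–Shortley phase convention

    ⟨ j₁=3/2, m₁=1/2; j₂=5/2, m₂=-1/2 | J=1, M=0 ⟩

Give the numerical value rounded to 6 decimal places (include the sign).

j₁+j₂−J=3  J+j₁−j₂=0  J−j₁+j₂=2  j₁+j₂+J+1=6
(j₁±m₁, j₂±m₂, J±M) = (2,1,2,3,1,1)
P² = 6/5
sum k=1..1:
  [1] −1/2 = -1/2
S = -1/2
C² = P²·S² = 3/10 ; C = -0.547723

−√(3/10) = -0.547723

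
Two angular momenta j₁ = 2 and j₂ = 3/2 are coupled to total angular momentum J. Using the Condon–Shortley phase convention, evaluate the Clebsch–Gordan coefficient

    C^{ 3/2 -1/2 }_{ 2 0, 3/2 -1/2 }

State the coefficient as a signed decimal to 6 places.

j₁+j₂−J=2  J+j₁−j₂=2  J−j₁+j₂=1  j₁+j₂+J+1=6
(j₁±m₁, j₂±m₂, J±M) = (2,2,1,2,1,2)
P² = 16/45
sum k=0..1:
  [0] +1/4 = 1/4
  [1] −1/1 = -1
S = -3/4
C² = P²·S² = 1/5 ; C = -0.447214

−√(1/5) = -0.447214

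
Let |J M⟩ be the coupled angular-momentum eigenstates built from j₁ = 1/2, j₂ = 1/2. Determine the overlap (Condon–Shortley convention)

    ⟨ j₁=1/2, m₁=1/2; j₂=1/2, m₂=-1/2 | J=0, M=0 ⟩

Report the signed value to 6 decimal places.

j₁+j₂−J=1  J+j₁−j₂=0  J−j₁+j₂=0  j₁+j₂+J+1=2
(j₁±m₁, j₂±m₂, J±M) = (1,0,0,1,0,0)
P² = 1/2
sum k=0..0:
  [0] +1/1 = 1
S = 1
C² = P²·S² = 1/2 ; C = +0.707107

+0.707107  (= +√(1/2))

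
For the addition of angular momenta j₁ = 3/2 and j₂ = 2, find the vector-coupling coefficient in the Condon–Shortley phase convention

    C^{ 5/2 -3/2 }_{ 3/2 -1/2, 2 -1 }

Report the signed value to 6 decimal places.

triangle: 1!·2!·3!/7! = 12/5040
(j±m)!: 1!·2!·1!·3!·1!·4! = 288
prefactor² = (2J+1)·Δ·N² = 144/35
  k=0: +1/(0!·1!·2!·1!·0!·2!) = 1/4
  k=1: −1/(1!·0!·1!·0!·1!·3!) = -1/6
Σ = 1/12  ⇒  CG² = 144/35·1/12² = 1/35
CG = +√(1/35) = +0.169031

+√(1/35) = +0.169031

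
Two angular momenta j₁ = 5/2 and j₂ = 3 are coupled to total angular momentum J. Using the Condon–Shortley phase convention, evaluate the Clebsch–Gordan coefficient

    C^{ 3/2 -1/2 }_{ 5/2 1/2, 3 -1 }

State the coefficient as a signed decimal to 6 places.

triangle: 4!·1!·2!/8! = 48/40320
(j±m)!: 3!·2!·2!·4!·1!·2! = 1152
prefactor² = (2J+1)·Δ·N² = 192/35
  k=1: −1/(1!·3!·1!·1!·0!·1!) = -1/6
  k=2: +1/(2!·2!·0!·0!·1!·2!) = 1/8
Σ = -1/24  ⇒  CG² = 192/35·(-1/24)² = 1/105
CG = −√(1/105) = -0.097590

−√(1/105) = -0.097590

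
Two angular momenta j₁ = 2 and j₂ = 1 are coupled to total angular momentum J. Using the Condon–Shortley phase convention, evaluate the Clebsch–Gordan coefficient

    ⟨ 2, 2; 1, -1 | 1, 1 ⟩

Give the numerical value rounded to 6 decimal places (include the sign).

j₁+j₂−J=2  J+j₁−j₂=2  J−j₁+j₂=0  j₁+j₂+J+1=5
(j₁±m₁, j₂±m₂, J±M) = (4,0,0,2,2,0)
P² = 48/5
sum k=0..0:
  [0] +1/4 = 1/4
S = 1/4
C² = P²·S² = 3/5 ; C = +0.774597

+√(3/5) ≈ +0.774597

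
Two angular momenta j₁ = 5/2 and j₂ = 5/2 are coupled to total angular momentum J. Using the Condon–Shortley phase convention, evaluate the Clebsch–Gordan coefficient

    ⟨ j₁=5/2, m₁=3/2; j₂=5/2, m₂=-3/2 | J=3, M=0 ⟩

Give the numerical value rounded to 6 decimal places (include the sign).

j₁+j₂−J=2  J+j₁−j₂=3  J−j₁+j₂=3  j₁+j₂+J+1=9
(j₁±m₁, j₂±m₂, J±M) = (4,1,1,4,3,3)
P² = 144/5
sum k=0..1:
  [0] +1/8 = 1/8
  [1] −1/36 = -1/36
S = 7/72
C² = P²·S² = 49/180 ; C = +0.521749

+0.521749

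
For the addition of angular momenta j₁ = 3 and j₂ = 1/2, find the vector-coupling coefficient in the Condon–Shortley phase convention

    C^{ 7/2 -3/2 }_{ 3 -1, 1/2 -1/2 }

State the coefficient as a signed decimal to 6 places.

√[8·0!6!1!/8! · 2!4!0!1!2!5!] = √(11520/7)
  +(−1)^0/∏(0,0,4,0,2,1)! = 1/48  (running 1/48)
⟨..|..⟩ = √(11520/7)·(1/48) = +0.845154

+√(5/7) ≈ +0.845154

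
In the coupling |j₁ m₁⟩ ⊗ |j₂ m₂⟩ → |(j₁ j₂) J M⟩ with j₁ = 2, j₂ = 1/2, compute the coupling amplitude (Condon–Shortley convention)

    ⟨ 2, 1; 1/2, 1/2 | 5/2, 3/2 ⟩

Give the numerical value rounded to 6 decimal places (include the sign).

√[6·0!4!1!/6! · 3!1!1!0!4!1!] = √(144/5)
  +(−1)^0/∏(0,0,1,1,3,0)! = 1/6  (running 1/6)
⟨..|..⟩ = √(144/5)·(1/6) = +0.894427

+0.894427  (= +√(4/5))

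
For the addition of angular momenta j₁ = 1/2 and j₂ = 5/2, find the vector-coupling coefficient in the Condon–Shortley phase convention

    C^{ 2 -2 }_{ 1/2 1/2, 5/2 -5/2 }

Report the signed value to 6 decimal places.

+0.912871

j₁+j₂−J=1  J+j₁−j₂=0  J−j₁+j₂=4  j₁+j₂+J+1=6
(j₁±m₁, j₂±m₂, J±M) = (1,0,0,5,0,4)
P² = 480
sum k=0..0:
  [0] +1/24 = 1/24
S = 1/24
C² = P²·S² = 5/6 ; C = +0.912871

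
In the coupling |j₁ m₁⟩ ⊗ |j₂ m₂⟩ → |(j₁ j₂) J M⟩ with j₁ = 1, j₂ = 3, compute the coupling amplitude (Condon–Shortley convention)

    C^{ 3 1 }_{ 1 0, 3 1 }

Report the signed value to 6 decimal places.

√[7·1!1!5!/8! · 1!1!4!2!4!2!] = √(48)
  +(−1)^0/∏(0,1,1,4,0,1)! = 1/24  (running 1/24)
  +(−1)^1/∏(1,0,0,3,1,2)! = -1/12  (running -1/24)
⟨..|..⟩ = √(48)·(-1/24) = -0.288675

−√(1/12) ≈ -0.288675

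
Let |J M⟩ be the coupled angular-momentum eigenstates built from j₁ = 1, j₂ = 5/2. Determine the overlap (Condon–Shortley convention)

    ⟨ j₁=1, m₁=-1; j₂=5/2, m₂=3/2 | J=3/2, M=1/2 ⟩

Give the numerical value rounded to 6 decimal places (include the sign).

j₁+j₂−J=2  J+j₁−j₂=0  J−j₁+j₂=3  j₁+j₂+J+1=6
(j₁±m₁, j₂±m₂, J±M) = (0,2,4,1,2,1)
P² = 32/5
sum k=2..2:
  [2] +1/4 = 1/4
S = 1/4
C² = P²·S² = 2/5 ; C = +0.632456

+√(2/5) = +0.632456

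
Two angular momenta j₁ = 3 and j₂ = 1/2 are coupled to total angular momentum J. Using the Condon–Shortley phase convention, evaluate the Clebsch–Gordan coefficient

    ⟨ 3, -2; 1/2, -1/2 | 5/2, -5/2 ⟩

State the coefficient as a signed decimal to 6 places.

j₁+j₂−J=1  J+j₁−j₂=5  J−j₁+j₂=0  j₁+j₂+J+1=7
(j₁±m₁, j₂±m₂, J±M) = (1,5,0,1,0,5)
P² = 14400/7
sum k=0..0:
  [0] +1/120 = 1/120
S = 1/120
C² = P²·S² = 1/7 ; C = +0.377964

+0.377964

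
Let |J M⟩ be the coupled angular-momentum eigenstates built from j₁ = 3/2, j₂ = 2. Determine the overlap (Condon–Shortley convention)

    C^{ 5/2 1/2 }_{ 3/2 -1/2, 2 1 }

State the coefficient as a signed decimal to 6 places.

j₁+j₂−J=1  J+j₁−j₂=2  J−j₁+j₂=3  j₁+j₂+J+1=7
(j₁±m₁, j₂±m₂, J±M) = (1,2,3,1,3,2)
P² = 72/35
sum k=0..1:
  [0] +1/12 = 1/12
  [1] −1/2 = -1/2
S = -5/12
C² = P²·S² = 5/14 ; C = -0.597614

-0.597614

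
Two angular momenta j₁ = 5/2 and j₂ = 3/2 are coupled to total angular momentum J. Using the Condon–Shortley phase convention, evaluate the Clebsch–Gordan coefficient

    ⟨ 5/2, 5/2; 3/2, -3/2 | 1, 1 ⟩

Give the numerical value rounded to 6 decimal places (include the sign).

+√(1/2) = +0.707107

triangle: 3!×2!×0!/6! = 12/720
(j±m)!: 5!×0!×0!×3!×2!×0! = 1440
prefactor² = (2J+1)×Δ×N² = 72
  k=0: +1/(0!×3!×0!×0!×2!×0!) = 1/12
Σ = 1/12  ⇒  CG² = 72×1/12² = 1/2
CG = +√(1/2) = +0.707107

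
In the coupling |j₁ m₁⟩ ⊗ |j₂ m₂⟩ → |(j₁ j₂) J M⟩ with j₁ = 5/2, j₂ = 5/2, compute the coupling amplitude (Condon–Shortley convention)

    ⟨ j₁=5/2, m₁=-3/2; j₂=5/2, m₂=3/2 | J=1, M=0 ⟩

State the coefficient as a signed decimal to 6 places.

−√(9/70) ≈ -0.358569

j₁+j₂−J=4  J+j₁−j₂=1  J−j₁+j₂=1  j₁+j₂+J+1=7
(j₁±m₁, j₂±m₂, J±M) = (1,4,4,1,1,1)
P² = 288/35
sum k=3..4:
  [3] −1/6 = -1/6
  [4] +1/24 = 1/24
S = -1/8
C² = P²·S² = 9/70 ; C = -0.358569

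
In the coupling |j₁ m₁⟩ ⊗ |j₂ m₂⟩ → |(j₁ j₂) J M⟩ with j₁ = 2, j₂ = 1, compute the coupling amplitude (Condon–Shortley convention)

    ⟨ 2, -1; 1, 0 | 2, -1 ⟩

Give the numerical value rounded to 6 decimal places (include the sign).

-0.408248  (= −√(1/6))

triangle: 1!·3!·1!/6! = 6/720
(j±m)!: 1!·3!·1!·1!·1!·3! = 36
prefactor² = (2J+1)·Δ·N² = 3/2
  k=0: +1/(0!·1!·3!·1!·0!·0!) = 1/6
  k=1: −1/(1!·0!·2!·0!·1!·1!) = -1/2
Σ = -1/3  ⇒  CG² = 3/2·(-1/3)² = 1/6
CG = −√(1/6) = -0.408248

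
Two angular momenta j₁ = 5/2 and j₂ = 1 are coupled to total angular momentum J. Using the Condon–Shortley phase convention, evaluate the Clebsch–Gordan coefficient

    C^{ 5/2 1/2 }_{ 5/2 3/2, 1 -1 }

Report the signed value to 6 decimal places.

+0.676123  (= +√(16/35))

√[6·1!4!1!/7! · 4!1!0!2!3!2!] = √(576/35)
  +(−1)^0/∏(0,1,1,0,3,1)! = 1/6  (running 1/6)
⟨..|..⟩ = √(576/35)·(1/6) = +0.676123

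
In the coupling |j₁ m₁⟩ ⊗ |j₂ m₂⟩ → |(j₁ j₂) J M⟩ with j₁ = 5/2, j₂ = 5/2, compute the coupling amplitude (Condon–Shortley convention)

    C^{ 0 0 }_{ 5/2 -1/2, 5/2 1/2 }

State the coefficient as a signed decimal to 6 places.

j₁+j₂−J=5  J+j₁−j₂=0  J−j₁+j₂=0  j₁+j₂+J+1=6
(j₁±m₁, j₂±m₂, J±M) = (2,3,3,2,0,0)
P² = 24
sum k=3..3:
  [3] −1/12 = -1/12
S = -1/12
C² = P²·S² = 1/6 ; C = -0.408248

−√(1/6) ≈ -0.408248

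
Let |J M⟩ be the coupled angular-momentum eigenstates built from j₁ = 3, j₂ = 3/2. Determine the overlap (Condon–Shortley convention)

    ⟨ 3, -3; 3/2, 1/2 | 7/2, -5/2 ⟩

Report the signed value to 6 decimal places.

j₁+j₂−J=1  J+j₁−j₂=5  J−j₁+j₂=2  j₁+j₂+J+1=9
(j₁±m₁, j₂±m₂, J±M) = (0,6,2,1,1,6)
P² = 38400/7
sum k=1..1:
  [1] −1/120 = -1/120
S = -1/120
C² = P²·S² = 8/21 ; C = -0.617213

−√(8/21) ≈ -0.617213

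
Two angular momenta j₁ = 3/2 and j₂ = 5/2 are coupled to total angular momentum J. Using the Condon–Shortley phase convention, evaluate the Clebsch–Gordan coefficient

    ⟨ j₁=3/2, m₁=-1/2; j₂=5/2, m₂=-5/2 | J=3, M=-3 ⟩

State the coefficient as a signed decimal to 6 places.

j₁+j₂−J=1  J+j₁−j₂=2  J−j₁+j₂=4  j₁+j₂+J+1=8
(j₁±m₁, j₂±m₂, J±M) = (1,2,0,5,0,6)
P² = 1440
sum k=0..0:
  [0] +1/48 = 1/48
S = 1/48
C² = P²·S² = 5/8 ; C = +0.790569

+√(5/8) = +0.790569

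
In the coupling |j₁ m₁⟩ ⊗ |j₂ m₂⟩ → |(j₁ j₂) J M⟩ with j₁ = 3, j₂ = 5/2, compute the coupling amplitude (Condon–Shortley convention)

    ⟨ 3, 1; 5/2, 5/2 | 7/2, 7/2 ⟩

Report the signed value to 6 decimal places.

+√(2/9) ≈ +0.471405

triangle: 2!×4!×3!/10! = 288/3628800
(j±m)!: 4!×2!×5!×0!×7!×0! = 29030400
prefactor² = (2J+1)×Δ×N² = 18432
  k=2: +1/(2!×0!×0!×3!×4!×0!) = 1/288
Σ = 1/288  ⇒  CG² = 18432×1/288² = 2/9
CG = +√(2/9) = +0.471405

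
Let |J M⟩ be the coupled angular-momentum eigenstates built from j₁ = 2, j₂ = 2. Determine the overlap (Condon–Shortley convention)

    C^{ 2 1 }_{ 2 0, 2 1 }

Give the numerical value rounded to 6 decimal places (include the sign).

√[5·2!2!2!/7! · 2!2!3!1!3!1!] = √(8/7)
  +(−1)^1/∏(1,1,1,2,1,0)! = -1/2  (running -1/2)
  +(−1)^2/∏(2,0,0,1,2,1)! = 1/4  (running -1/4)
⟨..|..⟩ = √(8/7)·(-1/4) = -0.267261

−√(1/14) = -0.267261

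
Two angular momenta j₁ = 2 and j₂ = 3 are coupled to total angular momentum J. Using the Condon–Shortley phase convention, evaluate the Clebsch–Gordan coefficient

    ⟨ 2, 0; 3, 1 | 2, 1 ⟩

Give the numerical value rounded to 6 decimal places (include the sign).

j₁+j₂−J=3  J+j₁−j₂=1  J−j₁+j₂=3  j₁+j₂+J+1=8
(j₁±m₁, j₂±m₂, J±M) = (2,2,4,2,3,1)
P² = 36/7
sum k=1..2:
  [1] −1/12 = -1/12
  [2] +1/4 = 1/4
S = 1/6
C² = P²·S² = 1/7 ; C = +0.377964

+0.377964  (= +√(1/7))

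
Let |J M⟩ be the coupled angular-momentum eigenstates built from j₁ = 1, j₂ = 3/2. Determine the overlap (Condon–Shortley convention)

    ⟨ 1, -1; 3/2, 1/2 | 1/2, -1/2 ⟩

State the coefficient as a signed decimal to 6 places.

triangle: 2!×0!×1!/4! = 2/24
(j±m)!: 0!×2!×2!×1!×0!×1! = 4
prefactor² = (2J+1)×Δ×N² = 2/3
  k=2: +1/(2!×0!×0!×0!×0!×1!) = 1/2
Σ = 1/2  ⇒  CG² = 2/3×1/2² = 1/6
CG = +√(1/6) = +0.408248

+0.408248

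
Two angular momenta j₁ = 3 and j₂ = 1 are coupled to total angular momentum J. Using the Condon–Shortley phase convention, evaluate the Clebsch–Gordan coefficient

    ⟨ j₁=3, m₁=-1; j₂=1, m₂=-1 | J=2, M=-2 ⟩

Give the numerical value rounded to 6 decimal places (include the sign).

+0.218218  (= +√(1/21))

√[5·2!4!0!/7! · 2!4!0!2!0!4!] = √(768/7)
  +(−1)^0/∏(0,2,4,0,0,0)! = 1/48  (running 1/48)
⟨..|..⟩ = √(768/7)·(1/48) = +0.218218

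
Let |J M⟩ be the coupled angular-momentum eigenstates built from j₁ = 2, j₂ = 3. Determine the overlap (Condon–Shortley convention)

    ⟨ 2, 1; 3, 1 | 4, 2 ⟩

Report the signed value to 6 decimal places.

+√(1/28) = +0.188982

j₁+j₂−J=1  J+j₁−j₂=3  J−j₁+j₂=5  j₁+j₂+J+1=10
(j₁±m₁, j₂±m₂, J±M) = (3,1,4,2,6,2)
P² = 5184/7
sum k=0..1:
  [0] +1/48 = 1/48
  [1] −1/72 = -1/72
S = 1/144
C² = P²·S² = 1/28 ; C = +0.188982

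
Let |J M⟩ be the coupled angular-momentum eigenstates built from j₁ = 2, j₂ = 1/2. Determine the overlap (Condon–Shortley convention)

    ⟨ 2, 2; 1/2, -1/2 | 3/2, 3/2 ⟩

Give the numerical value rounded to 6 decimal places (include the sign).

triangle: 1!*3!*0!/5! = 6/120
(j±m)!: 4!*0!*0!*1!*3!*0! = 144
prefactor² = (2J+1)*Δ*N² = 144/5
  k=0: +1/(0!*1!*0!*0!*3!*0!) = 1/6
Σ = 1/6  ⇒  CG² = 144/5*1/6² = 4/5
CG = +√(4/5) = +0.894427

+0.894427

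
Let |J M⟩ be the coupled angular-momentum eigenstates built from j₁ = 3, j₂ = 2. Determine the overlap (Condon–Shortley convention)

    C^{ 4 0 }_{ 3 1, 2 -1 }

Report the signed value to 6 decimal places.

+√(5/14) ≈ +0.597614

j₁+j₂−J=1  J+j₁−j₂=5  J−j₁+j₂=3  j₁+j₂+J+1=10
(j₁±m₁, j₂±m₂, J±M) = (4,2,1,3,4,4)
P² = 10368/35
sum k=0..1:
  [0] +1/24 = 1/24
  [1] −1/144 = -1/144
S = 5/144
C² = P²·S² = 5/14 ; C = +0.597614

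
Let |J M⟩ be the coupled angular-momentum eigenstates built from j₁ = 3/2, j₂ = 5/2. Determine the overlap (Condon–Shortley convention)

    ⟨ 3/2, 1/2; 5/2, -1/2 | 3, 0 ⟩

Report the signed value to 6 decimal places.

+√(1/5) = +0.447214

√[7·1!2!4!/8! · 2!1!2!3!3!3!] = √(36/5)
  +(−1)^0/∏(0,1,1,2,1,2)! = 1/4  (running 1/4)
  +(−1)^1/∏(1,0,0,1,2,3)! = -1/12  (running 1/6)
⟨..|..⟩ = √(36/5)·(1/6) = +0.447214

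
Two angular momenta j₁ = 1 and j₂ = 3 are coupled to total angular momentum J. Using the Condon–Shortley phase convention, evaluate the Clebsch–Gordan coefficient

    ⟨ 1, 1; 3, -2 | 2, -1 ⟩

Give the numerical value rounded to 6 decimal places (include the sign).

+√(10/21) ≈ +0.690066

√[5·2!0!4!/7! · 2!0!1!5!1!3!] = √(480/7)
  +(−1)^0/∏(0,2,0,1,0,3)! = 1/12  (running 1/12)
⟨..|..⟩ = √(480/7)·(1/12) = +0.690066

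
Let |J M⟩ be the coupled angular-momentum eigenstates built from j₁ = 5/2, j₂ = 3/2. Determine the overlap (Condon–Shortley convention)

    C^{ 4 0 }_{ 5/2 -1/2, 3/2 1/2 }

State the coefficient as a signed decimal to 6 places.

+0.654654  (= +√(3/7))

j₁+j₂−J=0  J+j₁−j₂=5  J−j₁+j₂=3  j₁+j₂+J+1=9
(j₁±m₁, j₂±m₂, J±M) = (2,3,2,1,4,4)
P² = 1728/7
sum k=0..0:
  [0] +1/24 = 1/24
S = 1/24
C² = P²·S² = 3/7 ; C = +0.654654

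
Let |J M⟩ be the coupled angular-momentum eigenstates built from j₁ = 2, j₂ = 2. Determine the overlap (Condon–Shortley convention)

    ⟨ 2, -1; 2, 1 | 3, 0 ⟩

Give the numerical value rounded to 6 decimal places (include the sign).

-0.632456

triangle: 1!*3!*3!/8! = 36/40320
(j±m)!: 1!*3!*3!*1!*3!*3! = 1296
prefactor² = (2J+1)*Δ*N² = 81/10
  k=0: +1/(0!*1!*3!*3!*0!*0!) = 1/36
  k=1: −1/(1!*0!*2!*2!*1!*1!) = -1/4
Σ = -2/9  ⇒  CG² = 81/10*(-2/9)² = 2/5
CG = −√(2/5) = -0.632456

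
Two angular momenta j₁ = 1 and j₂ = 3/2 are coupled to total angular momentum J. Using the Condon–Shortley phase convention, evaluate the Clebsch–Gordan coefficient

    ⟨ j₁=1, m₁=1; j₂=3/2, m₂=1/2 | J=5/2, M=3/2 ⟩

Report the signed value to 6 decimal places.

+√(3/5) = +0.774597

j₁+j₂−J=0  J+j₁−j₂=2  J−j₁+j₂=3  j₁+j₂+J+1=6
(j₁±m₁, j₂±m₂, J±M) = (2,0,2,1,4,1)
P² = 48/5
sum k=0..0:
  [0] +1/4 = 1/4
S = 1/4
C² = P²·S² = 3/5 ; C = +0.774597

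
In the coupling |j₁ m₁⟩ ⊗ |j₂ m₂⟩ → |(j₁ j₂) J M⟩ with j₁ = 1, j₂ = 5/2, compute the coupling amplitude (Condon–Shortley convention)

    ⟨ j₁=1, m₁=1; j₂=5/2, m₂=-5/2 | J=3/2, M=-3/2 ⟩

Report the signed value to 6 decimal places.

j₁+j₂−J=2  J+j₁−j₂=0  J−j₁+j₂=3  j₁+j₂+J+1=6
(j₁±m₁, j₂±m₂, J±M) = (2,0,0,5,0,3)
P² = 96
sum k=0..0:
  [0] +1/12 = 1/12
S = 1/12
C² = P²·S² = 2/3 ; C = +0.816497

+√(2/3) = +0.816497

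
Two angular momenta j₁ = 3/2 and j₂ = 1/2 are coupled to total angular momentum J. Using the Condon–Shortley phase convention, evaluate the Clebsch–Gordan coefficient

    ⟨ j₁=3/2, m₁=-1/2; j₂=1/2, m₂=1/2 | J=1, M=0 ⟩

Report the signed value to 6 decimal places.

j₁+j₂−J=1  J+j₁−j₂=2  J−j₁+j₂=0  j₁+j₂+J+1=4
(j₁±m₁, j₂±m₂, J±M) = (1,2,1,0,1,1)
P² = 1/2
sum k=1..1:
  [1] −1/1 = -1
S = -1
C² = P²·S² = 1/2 ; C = -0.707107

−√(1/2) = -0.707107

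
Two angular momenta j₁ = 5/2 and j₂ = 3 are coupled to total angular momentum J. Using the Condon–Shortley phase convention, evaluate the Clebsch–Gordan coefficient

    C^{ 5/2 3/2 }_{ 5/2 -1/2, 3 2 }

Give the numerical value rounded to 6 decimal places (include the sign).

+0.267261  (= +√(1/14))

j₁+j₂−J=3  J+j₁−j₂=2  J−j₁+j₂=3  j₁+j₂+J+1=9
(j₁±m₁, j₂±m₂, J±M) = (2,3,5,1,4,1)
P² = 288/7
sum k=2..3:
  [2] +1/12 = 1/12
  [3] −1/24 = -1/24
S = 1/24
C² = P²·S² = 1/14 ; C = +0.267261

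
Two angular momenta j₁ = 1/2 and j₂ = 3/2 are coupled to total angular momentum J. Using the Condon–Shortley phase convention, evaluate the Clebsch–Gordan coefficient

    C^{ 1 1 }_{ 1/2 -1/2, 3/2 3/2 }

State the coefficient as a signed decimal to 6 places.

-0.866025  (= −√(3/4))

triangle: 1!×0!×2!/4! = 2/24
(j±m)!: 0!×1!×3!×0!×2!×0! = 12
prefactor² = (2J+1)×Δ×N² = 3
  k=1: −1/(1!×0!×0!×2!×0!×0!) = -1/2
Σ = -1/2  ⇒  CG² = 3×(-1/2)² = 3/4
CG = −√(3/4) = -0.866025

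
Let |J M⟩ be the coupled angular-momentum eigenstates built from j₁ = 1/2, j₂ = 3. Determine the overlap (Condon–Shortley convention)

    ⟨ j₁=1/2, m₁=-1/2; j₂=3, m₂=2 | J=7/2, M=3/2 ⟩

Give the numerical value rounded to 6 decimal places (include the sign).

triangle: 0!*1!*6!/8! = 720/40320
(j±m)!: 0!*1!*5!*1!*5!*2! = 28800
prefactor² = (2J+1)*Δ*N² = 28800/7
  k=0: +1/(0!*0!*1!*5!*0!*1!) = 1/120
Σ = 1/120  ⇒  CG² = 28800/7*1/120² = 2/7
CG = +√(2/7) = +0.534522

+√(2/7) ≈ +0.534522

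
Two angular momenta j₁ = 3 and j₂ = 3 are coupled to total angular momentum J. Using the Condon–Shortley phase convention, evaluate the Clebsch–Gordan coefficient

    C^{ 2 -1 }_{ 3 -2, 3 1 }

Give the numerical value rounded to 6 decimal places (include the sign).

j₁+j₂−J=4  J+j₁−j₂=2  J−j₁+j₂=2  j₁+j₂+J+1=9
(j₁±m₁, j₂±m₂, J±M) = (1,5,4,2,1,3)
P² = 320/7
sum k=3..4:
  [3] −1/12 = -1/12
  [4] +1/48 = 1/48
S = -1/16
C² = P²·S² = 5/28 ; C = -0.422577

-0.422577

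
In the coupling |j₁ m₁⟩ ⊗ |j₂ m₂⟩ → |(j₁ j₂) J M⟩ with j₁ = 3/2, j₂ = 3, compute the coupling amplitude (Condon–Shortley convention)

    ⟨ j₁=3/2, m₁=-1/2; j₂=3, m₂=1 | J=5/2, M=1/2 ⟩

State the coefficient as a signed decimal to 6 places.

triangle: 2!×1!×4!/8! = 48/40320
(j±m)!: 1!×2!×4!×2!×3!×2! = 1152
prefactor² = (2J+1)×Δ×N² = 288/35
  k=1: −1/(1!×1!×1!×3!×0!×1!) = -1/6
  k=2: +1/(2!×0!×0!×2!×1!×2!) = 1/8
Σ = -1/24  ⇒  CG² = 288/35×(-1/24)² = 1/70
CG = −√(1/70) = -0.119523

-0.119523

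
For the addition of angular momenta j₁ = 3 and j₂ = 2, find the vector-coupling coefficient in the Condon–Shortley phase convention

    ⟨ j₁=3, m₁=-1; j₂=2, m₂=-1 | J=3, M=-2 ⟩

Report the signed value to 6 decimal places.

−√(1/4) ≈ -0.500000

j₁+j₂−J=2  J+j₁−j₂=4  J−j₁+j₂=2  j₁+j₂+J+1=9
(j₁±m₁, j₂±m₂, J±M) = (2,4,1,3,1,5)
P² = 64
sum k=0..1:
  [0] +1/48 = 1/48
  [1] −1/12 = -1/12
S = -1/16
C² = P²·S² = 1/4 ; C = -0.500000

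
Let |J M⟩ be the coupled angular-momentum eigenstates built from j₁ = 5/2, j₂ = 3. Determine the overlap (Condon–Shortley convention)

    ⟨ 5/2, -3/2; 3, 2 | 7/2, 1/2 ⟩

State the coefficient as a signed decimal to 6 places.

j₁+j₂−J=2  J+j₁−j₂=3  J−j₁+j₂=4  j₁+j₂+J+1=10
(j₁±m₁, j₂±m₂, J±M) = (1,4,5,1,4,3)
P² = 9216/35
sum k=1..2:
  [1] −1/144 = -1/144
  [2] +1/24 = 1/24
S = 5/144
C² = P²·S² = 20/63 ; C = +0.563436

+0.563436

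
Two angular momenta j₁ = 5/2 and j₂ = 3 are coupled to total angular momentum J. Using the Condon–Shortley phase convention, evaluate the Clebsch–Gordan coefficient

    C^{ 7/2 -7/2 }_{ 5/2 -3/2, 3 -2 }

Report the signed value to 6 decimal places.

√[8·2!3!4!/10! · 1!4!1!5!0!7!] = √(9216)
  +(−1)^1/∏(1,1,3,0,0,4)! = -1/144  (running -1/144)
⟨..|..⟩ = √(9216)·(-1/144) = -0.666667

−√(4/9) ≈ -0.666667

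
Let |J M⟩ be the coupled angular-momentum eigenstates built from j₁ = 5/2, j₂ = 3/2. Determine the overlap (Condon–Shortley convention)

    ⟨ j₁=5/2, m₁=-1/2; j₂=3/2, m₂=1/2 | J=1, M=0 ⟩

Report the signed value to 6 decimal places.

j₁+j₂−J=3  J+j₁−j₂=2  J−j₁+j₂=0  j₁+j₂+J+1=6
(j₁±m₁, j₂±m₂, J±M) = (2,3,2,1,1,1)
P² = 6/5
sum k=2..2:
  [2] +1/2 = 1/2
S = 1/2
C² = P²·S² = 3/10 ; C = +0.547723

+0.547723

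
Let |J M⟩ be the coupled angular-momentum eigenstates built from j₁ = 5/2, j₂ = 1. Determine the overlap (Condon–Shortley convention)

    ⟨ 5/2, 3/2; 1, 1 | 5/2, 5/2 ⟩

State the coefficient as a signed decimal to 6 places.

−√(2/7) ≈ -0.534522

triangle: 1!×4!×1!/7! = 24/5040
(j±m)!: 4!×1!×2!×0!×5!×0! = 5760
prefactor² = (2J+1)×Δ×N² = 1152/7
  k=1: −1/(1!×0!×0!×1!×4!×0!) = -1/24
Σ = -1/24  ⇒  CG² = 1152/7×(-1/24)² = 2/7
CG = −√(2/7) = -0.534522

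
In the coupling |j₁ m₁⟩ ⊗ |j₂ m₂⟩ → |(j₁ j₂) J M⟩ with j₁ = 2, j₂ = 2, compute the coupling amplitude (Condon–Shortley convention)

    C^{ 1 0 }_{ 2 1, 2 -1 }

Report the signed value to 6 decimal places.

-0.316228

√[3·3!1!1!/6! · 3!1!1!3!1!1!] = √(9/10)
  +(−1)^0/∏(0,3,1,1,0,0)! = 1/6  (running 1/6)
  +(−1)^1/∏(1,2,0,0,1,1)! = -1/2  (running -1/3)
⟨..|..⟩ = √(9/10)·(-1/3) = -0.316228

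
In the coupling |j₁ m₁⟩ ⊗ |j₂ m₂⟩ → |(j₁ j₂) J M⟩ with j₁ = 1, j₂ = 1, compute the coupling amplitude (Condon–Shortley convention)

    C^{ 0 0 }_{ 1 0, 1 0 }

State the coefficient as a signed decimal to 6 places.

-0.577350  (= −√(1/3))

√[1·2!0!0!/3! · 1!1!1!1!0!0!] = √(1/3)
  +(−1)^1/∏(1,1,0,0,0,0)! = -1  (running -1)
⟨..|..⟩ = √(1/3)·(-1) = -0.577350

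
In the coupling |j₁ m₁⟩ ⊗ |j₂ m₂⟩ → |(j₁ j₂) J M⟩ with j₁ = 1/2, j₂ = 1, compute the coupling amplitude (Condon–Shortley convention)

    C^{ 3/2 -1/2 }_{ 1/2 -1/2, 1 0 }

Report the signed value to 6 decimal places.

+√(2/3) ≈ +0.816497

triangle: 0!×1!×2!/4! = 2/24
(j±m)!: 0!×1!×1!×1!×1!×2! = 2
prefactor² = (2J+1)×Δ×N² = 2/3
  k=0: +1/(0!×0!×1!×1!×0!×1!) = 1
Σ = 1  ⇒  CG² = 2/3×1² = 2/3
CG = +√(2/3) = +0.816497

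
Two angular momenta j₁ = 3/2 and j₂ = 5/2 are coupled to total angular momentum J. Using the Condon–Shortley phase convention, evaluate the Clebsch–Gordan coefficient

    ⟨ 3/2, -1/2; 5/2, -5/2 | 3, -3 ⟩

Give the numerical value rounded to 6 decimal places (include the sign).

√[7·1!2!4!/8! · 1!2!0!5!0!6!] = √(1440)
  +(−1)^0/∏(0,1,2,0,0,4)! = 1/48  (running 1/48)
⟨..|..⟩ = √(1440)·(1/48) = +0.790569

+√(5/8) = +0.790569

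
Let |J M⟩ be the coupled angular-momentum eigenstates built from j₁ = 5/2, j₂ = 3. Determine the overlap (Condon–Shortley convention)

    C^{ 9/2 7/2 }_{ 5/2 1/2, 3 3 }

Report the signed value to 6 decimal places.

j₁+j₂−J=1  J+j₁−j₂=4  J−j₁+j₂=5  j₁+j₂+J+1=11
(j₁±m₁, j₂±m₂, J±M) = (3,2,6,0,8,1)
P² = 2764800/11
sum k=1..1:
  [1] −1/720 = -1/720
S = -1/720
C² = P²·S² = 16/33 ; C = -0.696311

-0.696311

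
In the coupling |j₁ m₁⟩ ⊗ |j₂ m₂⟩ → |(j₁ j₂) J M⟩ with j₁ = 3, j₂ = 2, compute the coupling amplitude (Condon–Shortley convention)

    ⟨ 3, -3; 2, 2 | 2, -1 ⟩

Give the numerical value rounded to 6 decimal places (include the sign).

-0.597614

triangle: 3!*3!*1!/8! = 36/40320
(j±m)!: 0!*6!*4!*0!*1!*3! = 103680
prefactor² = (2J+1)*Δ*N² = 3240/7
  k=3: −1/(3!*0!*3!*1!*0!*0!) = -1/36
Σ = -1/36  ⇒  CG² = 3240/7*(-1/36)² = 5/14
CG = −√(5/14) = -0.597614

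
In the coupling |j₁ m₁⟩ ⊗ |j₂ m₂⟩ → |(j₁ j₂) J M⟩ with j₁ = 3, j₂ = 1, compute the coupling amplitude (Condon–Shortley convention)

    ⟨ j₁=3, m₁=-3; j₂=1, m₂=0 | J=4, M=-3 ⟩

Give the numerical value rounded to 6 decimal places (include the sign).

+0.500000

j₁+j₂−J=0  J+j₁−j₂=6  J−j₁+j₂=2  j₁+j₂+J+1=9
(j₁±m₁, j₂±m₂, J±M) = (0,6,1,1,1,7)
P² = 129600
sum k=0..0:
  [0] +1/720 = 1/720
S = 1/720
C² = P²·S² = 1/4 ; C = +0.500000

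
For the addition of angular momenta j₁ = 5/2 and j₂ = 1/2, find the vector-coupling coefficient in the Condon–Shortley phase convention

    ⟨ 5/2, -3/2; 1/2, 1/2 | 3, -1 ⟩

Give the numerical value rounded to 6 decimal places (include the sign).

triangle: 0!*5!*1!/7! = 120/5040
(j±m)!: 1!*4!*1!*0!*2!*4! = 1152
prefactor² = (2J+1)*Δ*N² = 192
  k=0: +1/(0!*0!*4!*1!*1!*0!) = 1/24
Σ = 1/24  ⇒  CG² = 192*1/24² = 1/3
CG = +√(1/3) = +0.577350

+√(1/3) = +0.577350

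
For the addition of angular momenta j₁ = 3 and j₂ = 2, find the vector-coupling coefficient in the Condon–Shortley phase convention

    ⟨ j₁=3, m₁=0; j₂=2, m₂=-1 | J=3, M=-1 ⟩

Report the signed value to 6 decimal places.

j₁+j₂−J=2  J+j₁−j₂=4  J−j₁+j₂=2  j₁+j₂+J+1=9
(j₁±m₁, j₂±m₂, J±M) = (3,3,1,3,2,4)
P² = 96/5
sum k=0..1:
  [0] +1/12 = 1/12
  [1] −1/8 = -1/8
S = -1/24
C² = P²·S² = 1/30 ; C = -0.182574

−√(1/30) ≈ -0.182574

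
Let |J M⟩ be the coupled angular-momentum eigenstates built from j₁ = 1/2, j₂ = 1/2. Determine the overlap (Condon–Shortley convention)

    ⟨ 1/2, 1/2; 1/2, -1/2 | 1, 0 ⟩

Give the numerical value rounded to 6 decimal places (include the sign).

triangle: 0!×1!×1!/3! = 1/6
(j±m)!: 1!×0!×0!×1!×1!×1! = 1
prefactor² = (2J+1)×Δ×N² = 1/2
  k=0: +1/(0!×0!×0!×0!×1!×1!) = 1
Σ = 1  ⇒  CG² = 1/2×1² = 1/2
CG = +√(1/2) = +0.707107

+0.707107  (= +√(1/2))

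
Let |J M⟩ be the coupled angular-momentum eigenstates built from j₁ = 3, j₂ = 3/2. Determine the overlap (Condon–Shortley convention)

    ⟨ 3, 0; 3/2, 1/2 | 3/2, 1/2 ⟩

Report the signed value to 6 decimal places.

+√(9/35) ≈ +0.507093

j₁+j₂−J=3  J+j₁−j₂=3  J−j₁+j₂=0  j₁+j₂+J+1=7
(j₁±m₁, j₂±m₂, J±M) = (3,3,2,1,2,1)
P² = 144/35
sum k=2..2:
  [2] +1/4 = 1/4
S = 1/4
C² = P²·S² = 9/35 ; C = +0.507093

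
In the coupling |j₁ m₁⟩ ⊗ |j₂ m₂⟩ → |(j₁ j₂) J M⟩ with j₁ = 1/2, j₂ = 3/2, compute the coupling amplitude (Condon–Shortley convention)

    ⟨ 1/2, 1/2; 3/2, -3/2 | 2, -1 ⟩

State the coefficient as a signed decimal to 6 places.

triangle: 0!·1!·3!/5! = 6/120
(j±m)!: 1!·0!·0!·3!·1!·3! = 36
prefactor² = (2J+1)·Δ·N² = 9
  k=0: +1/(0!·0!·0!·0!·1!·3!) = 1/6
Σ = 1/6  ⇒  CG² = 9·1/6² = 1/4
CG = +√(1/4) = +0.500000

+0.500000  (= +√(1/4))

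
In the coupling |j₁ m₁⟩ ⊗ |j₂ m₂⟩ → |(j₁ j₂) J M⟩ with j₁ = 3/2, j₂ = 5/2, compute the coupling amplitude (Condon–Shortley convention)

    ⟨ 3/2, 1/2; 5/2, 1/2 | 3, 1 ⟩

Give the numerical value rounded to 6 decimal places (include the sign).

+0.129099  (= +√(1/60))

√[7·1!2!4!/8! · 2!1!3!2!4!2!] = √(48/5)
  +(−1)^0/∏(0,1,1,3,1,1)! = 1/6  (running 1/6)
  +(−1)^1/∏(1,0,0,2,2,2)! = -1/8  (running 1/24)
⟨..|..⟩ = √(48/5)·(1/24) = +0.129099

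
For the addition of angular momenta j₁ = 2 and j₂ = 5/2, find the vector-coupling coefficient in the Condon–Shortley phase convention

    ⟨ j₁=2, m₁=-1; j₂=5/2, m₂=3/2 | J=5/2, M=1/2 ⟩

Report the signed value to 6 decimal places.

√[6·2!2!3!/8! · 1!3!4!1!3!2!] = √(216/35)
  +(−1)^1/∏(1,1,2,3,0,0)! = -1/12  (running -1/12)
  +(−1)^2/∏(2,0,1,2,1,1)! = 1/4  (running 1/6)
⟨..|..⟩ = √(216/35)·(1/6) = +0.414039

+0.414039  (= +√(6/35))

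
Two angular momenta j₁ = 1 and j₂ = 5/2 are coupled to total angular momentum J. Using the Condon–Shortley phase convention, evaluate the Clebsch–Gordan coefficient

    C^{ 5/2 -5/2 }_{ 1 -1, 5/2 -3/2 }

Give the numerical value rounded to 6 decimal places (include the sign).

j₁+j₂−J=1  J+j₁−j₂=1  J−j₁+j₂=4  j₁+j₂+J+1=7
(j₁±m₁, j₂±m₂, J±M) = (0,2,1,4,0,5)
P² = 1152/7
sum k=1..1:
  [1] −1/24 = -1/24
S = -1/24
C² = P²·S² = 2/7 ; C = -0.534522

-0.534522  (= −√(2/7))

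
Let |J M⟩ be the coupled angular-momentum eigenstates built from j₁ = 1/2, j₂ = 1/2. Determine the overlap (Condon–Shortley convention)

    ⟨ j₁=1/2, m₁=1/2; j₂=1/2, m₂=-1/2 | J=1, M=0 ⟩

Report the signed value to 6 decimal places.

+0.707107  (= +√(1/2))

triangle: 0!×1!×1!/3! = 1/6
(j±m)!: 1!×0!×0!×1!×1!×1! = 1
prefactor² = (2J+1)×Δ×N² = 1/2
  k=0: +1/(0!×0!×0!×0!×1!×1!) = 1
Σ = 1  ⇒  CG² = 1/2×1² = 1/2
CG = +√(1/2) = +0.707107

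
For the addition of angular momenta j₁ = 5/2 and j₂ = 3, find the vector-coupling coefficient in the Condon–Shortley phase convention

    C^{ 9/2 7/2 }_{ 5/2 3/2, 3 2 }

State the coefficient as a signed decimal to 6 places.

−√(1/99) = -0.100504

√[10·1!4!5!/11! · 4!1!5!1!8!1!] = √(921600/11)
  +(−1)^0/∏(0,1,1,5,3,0)! = 1/720  (running 1/720)
  +(−1)^1/∏(1,0,0,4,4,1)! = -1/576  (running -1/2880)
⟨..|..⟩ = √(921600/11)·(-1/2880) = -0.100504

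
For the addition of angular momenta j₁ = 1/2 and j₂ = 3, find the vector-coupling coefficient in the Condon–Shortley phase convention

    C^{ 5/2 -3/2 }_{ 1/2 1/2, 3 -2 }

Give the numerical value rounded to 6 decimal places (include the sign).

triangle: 1!·0!·5!/7! = 120/5040
(j±m)!: 1!·0!·1!·5!·1!·4! = 2880
prefactor² = (2J+1)·Δ·N² = 2880/7
  k=0: +1/(0!·1!·0!·1!·0!·4!) = 1/24
Σ = 1/24  ⇒  CG² = 2880/7·1/24² = 5/7
CG = +√(5/7) = +0.845154

+√(5/7) = +0.845154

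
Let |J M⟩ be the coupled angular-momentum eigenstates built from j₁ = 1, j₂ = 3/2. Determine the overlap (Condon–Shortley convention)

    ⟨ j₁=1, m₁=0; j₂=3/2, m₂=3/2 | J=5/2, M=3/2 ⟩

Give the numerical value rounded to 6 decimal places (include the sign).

j₁+j₂−J=0  J+j₁−j₂=2  J−j₁+j₂=3  j₁+j₂+J+1=6
(j₁±m₁, j₂±m₂, J±M) = (1,1,3,0,4,1)
P² = 72/5
sum k=0..0:
  [0] +1/6 = 1/6
S = 1/6
C² = P²·S² = 2/5 ; C = +0.632456

+√(2/5) = +0.632456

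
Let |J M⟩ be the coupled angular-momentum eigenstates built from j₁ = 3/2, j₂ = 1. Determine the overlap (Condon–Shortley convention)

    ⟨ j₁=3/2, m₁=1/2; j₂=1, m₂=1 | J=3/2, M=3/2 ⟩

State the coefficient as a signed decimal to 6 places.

√[4·1!2!1!/5! · 2!1!2!0!3!0!] = √(8/5)
  +(−1)^1/∏(1,0,0,1,2,0)! = -1/2  (running -1/2)
⟨..|..⟩ = √(8/5)·(-1/2) = -0.632456

-0.632456  (= −√(2/5))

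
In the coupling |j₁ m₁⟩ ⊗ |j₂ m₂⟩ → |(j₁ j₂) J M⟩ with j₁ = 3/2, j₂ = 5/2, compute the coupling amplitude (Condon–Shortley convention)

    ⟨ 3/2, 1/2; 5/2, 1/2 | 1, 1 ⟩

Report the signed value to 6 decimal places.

√[3·3!0!2!/6! · 2!1!3!2!2!0!] = √(12/5)
  +(−1)^1/∏(1,2,0,2,0,0)! = -1/4  (running -1/4)
⟨..|..⟩ = √(12/5)·(-1/4) = -0.387298

-0.387298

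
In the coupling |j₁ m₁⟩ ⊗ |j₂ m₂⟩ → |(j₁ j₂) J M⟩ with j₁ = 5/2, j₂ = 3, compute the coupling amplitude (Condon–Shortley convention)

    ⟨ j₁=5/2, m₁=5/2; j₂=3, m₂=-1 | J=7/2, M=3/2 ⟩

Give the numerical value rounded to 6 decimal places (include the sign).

+√(8/21) = +0.617213

j₁+j₂−J=2  J+j₁−j₂=3  J−j₁+j₂=4  j₁+j₂+J+1=10
(j₁±m₁, j₂±m₂, J±M) = (5,0,2,4,5,2)
P² = 6144/7
sum k=0..0:
  [0] +1/48 = 1/48
S = 1/48
C² = P²·S² = 8/21 ; C = +0.617213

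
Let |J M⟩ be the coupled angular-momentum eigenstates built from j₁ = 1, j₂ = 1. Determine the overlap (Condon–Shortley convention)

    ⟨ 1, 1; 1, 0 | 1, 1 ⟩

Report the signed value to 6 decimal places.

+0.707107

√[3·1!1!1!/4! · 2!0!1!1!2!0!] = √(1/2)
  +(−1)^0/∏(0,1,0,1,1,0)! = 1  (running 1)
⟨..|..⟩ = √(1/2)·(1) = +0.707107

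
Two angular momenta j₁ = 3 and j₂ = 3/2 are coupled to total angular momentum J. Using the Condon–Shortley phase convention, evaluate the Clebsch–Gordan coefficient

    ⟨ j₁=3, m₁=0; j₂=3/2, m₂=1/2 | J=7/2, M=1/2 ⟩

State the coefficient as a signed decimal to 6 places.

j₁+j₂−J=1  J+j₁−j₂=5  J−j₁+j₂=2  j₁+j₂+J+1=9
(j₁±m₁, j₂±m₂, J±M) = (3,3,2,1,4,3)
P² = 384/7
sum k=0..1:
  [0] +1/24 = 1/24
  [1] −1/12 = -1/12
S = -1/24
C² = P²·S² = 2/21 ; C = -0.308607

-0.308607  (= −√(2/21))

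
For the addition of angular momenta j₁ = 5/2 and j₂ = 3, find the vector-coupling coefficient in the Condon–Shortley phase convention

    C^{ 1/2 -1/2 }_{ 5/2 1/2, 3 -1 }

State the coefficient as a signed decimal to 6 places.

triangle: 5!·0!·1!/7! = 120/5040
(j±m)!: 3!·2!·2!·4!·0!·1! = 576
prefactor² = (2J+1)·Δ·N² = 192/7
  k=2: +1/(2!·3!·0!·0!·0!·1!) = 1/12
Σ = 1/12  ⇒  CG² = 192/7·1/12² = 4/21
CG = +√(4/21) = +0.436436

+0.436436  (= +√(4/21))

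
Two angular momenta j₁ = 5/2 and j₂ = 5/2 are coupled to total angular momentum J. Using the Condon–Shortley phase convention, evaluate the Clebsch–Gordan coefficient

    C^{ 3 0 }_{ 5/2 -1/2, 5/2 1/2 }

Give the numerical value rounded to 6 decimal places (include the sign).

−√(4/45) = -0.298142

triangle: 2!·3!·3!/9! = 72/362880
(j±m)!: 2!·3!·3!·2!·3!·3! = 5184
prefactor² = (2J+1)·Δ·N² = 36/5
  k=0: +1/(0!·2!·3!·3!·0!·0!) = 1/72
  k=1: −1/(1!·1!·2!·2!·1!·1!) = -1/4
  k=2: +1/(2!·0!·1!·1!·2!·2!) = 1/8
Σ = -1/9  ⇒  CG² = 36/5·(-1/9)² = 4/45
CG = −√(4/45) = -0.298142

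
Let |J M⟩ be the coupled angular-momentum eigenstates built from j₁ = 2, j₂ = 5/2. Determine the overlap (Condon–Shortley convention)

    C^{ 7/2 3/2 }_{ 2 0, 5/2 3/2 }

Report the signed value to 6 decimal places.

−√(2/7) = -0.534522

√[8·1!3!4!/9! · 2!2!4!1!5!2!] = √(512/7)
  +(−1)^0/∏(0,1,2,4,1,0)! = 1/48  (running 1/48)
  +(−1)^1/∏(1,0,1,3,2,1)! = -1/12  (running -1/16)
⟨..|..⟩ = √(512/7)·(-1/16) = -0.534522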